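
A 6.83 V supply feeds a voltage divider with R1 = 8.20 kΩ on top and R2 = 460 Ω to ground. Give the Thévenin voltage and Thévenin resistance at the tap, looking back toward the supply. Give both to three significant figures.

V_th = 0.363 V, R_th = 436 Ω

V_th is the open-circuit tap voltage: 6.83 × 460/(8200 + 460) = 0.363 V.
With the supply zeroed, R1 and R2 appear in parallel from the tap: R_th = R1‖R2 = (8200 × 460)/8660 = 436 Ω.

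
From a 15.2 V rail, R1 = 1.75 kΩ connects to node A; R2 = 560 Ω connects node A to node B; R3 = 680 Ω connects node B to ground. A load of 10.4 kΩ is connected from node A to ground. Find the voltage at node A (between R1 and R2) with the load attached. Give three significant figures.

V ≈ 5.89 V

Below node A the series string R2+R3 = 1240 Ω sits in parallel with the 10400 Ω load: 1108 Ω.
V_A = 15.2 × 1108/(1750 + 1108) = 5.89 V.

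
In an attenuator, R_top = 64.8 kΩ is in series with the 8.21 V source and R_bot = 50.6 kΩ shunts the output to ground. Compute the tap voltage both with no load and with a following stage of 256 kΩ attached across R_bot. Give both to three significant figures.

Unloaded: 3.60 V; loaded: 3.24 V

Open-circuit: V = 8.21 × 50.6/(64.8 + 50.6) = 3.60 V.
With the load, R_bot becomes R_bot‖R_L = 42.25 kΩ, so V = 8.21 × 42.25/107.0 = 3.24 V.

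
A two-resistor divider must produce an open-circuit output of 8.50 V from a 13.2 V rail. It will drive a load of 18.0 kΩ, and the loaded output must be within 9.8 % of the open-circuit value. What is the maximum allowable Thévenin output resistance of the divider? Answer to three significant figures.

R_th ≤ 1.96 kΩ

Loading drop = R_th/(R_th + R_L) ≤ 0.0980, so R_th ≤ R_L · ε/(1−ε) = 18.0 kΩ × 0.0980/0.9020 = 1.96 kΩ.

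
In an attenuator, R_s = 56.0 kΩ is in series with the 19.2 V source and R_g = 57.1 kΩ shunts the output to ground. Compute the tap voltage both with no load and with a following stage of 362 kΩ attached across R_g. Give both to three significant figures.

Open-circuit: V = 19.2 × 57.1/(56.0 + 57.1) = 9.69 V.
With the load, R_g becomes R_g‖R_L = 49.32 kΩ, so V = 19.2 × 49.32/105.3 = 8.99 V.

Unloaded: 9.69 V; loaded: 8.99 V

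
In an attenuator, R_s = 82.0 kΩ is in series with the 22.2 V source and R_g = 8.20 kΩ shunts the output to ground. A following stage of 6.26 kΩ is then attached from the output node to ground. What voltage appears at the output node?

The load sits in parallel with R_g: R_g‖R_L = (8.20 × 6.26) / (8.20 + 6.26) = 3.550 kΩ.
V_out = 22.2 × 3.550 / (82.0 + 3.550) = 22.2 × 3.550/85.55 = 0.921 V.

V_out ≈ 0.921 V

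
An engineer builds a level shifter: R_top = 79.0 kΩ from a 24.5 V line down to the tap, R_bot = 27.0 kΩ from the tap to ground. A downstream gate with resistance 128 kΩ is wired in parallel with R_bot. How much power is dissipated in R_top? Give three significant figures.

P ≈ 4.62 mW

Total resistance from the source is R_top + (R_bot‖R_L) = 101.3 kΩ, so I = 24.5/101.3 kΩ = 0.2419 mA.
P = I²·R_top = (0.2419 mA)² × 79.0 kΩ = 4.62 mW.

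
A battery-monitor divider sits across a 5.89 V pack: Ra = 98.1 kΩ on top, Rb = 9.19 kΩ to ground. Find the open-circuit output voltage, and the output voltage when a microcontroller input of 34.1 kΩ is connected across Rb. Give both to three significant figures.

Unloaded: 0.505 V; loaded: 0.405 V

Open-circuit: V = 5.89 × 9.19/(98.1 + 9.19) = 0.505 V.
With the load, Rb becomes Rb‖R_L = 7.239 kΩ, so V = 5.89 × 7.239/105.3 = 0.405 V.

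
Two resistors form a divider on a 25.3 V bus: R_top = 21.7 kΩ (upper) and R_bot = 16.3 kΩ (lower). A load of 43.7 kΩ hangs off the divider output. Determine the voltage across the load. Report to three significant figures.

V_out ≈ 8.95 V

The load sits in parallel with R_bot: R_bot‖R_L = (16.3 × 43.7) / (16.3 + 43.7) = 11.87 kΩ.
V_out = 25.3 × 11.87 / (21.7 + 11.87) = 25.3 × 11.87/33.57 = 8.95 V.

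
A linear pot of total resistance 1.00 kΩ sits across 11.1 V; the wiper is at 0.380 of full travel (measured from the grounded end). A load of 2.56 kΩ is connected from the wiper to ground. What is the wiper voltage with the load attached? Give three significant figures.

The wiper splits the pot into (1−α)R = 620.0 Ω above and αR = 380.0 Ω below.
Lower section ‖ load = 330.9 Ω.
V_wiper = 11.1 × 330.9/(620.0 + 330.9) = 3.86 V.

V ≈ 3.86 V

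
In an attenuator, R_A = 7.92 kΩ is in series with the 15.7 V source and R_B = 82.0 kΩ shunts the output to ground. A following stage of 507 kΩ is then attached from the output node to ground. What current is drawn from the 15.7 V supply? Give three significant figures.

I ≈ 0.200 mA

R_B‖R_L = 70.58 kΩ, so the source sees R_A + R_B‖R_L = 78.50 kΩ.
I = 15.7 V / 78.50 kΩ = 0.200 mA.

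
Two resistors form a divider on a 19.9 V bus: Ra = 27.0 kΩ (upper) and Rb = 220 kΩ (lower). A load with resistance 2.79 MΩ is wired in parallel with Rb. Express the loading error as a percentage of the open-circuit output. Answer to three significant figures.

0.855 %

The divider's output (Thévenin) resistance is Ra‖Rb = 24.05 kΩ.
Fractional drop under load = R_th/(R_th + R_L) = 24.05 / (24.05 + 2790) = 0.008546.
So the output falls by 0.855 %.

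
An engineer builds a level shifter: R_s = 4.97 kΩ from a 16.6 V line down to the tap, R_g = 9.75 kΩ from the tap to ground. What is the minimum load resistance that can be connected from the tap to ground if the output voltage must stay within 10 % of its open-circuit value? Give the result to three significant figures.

R_L(min) ≈ 29.6 kΩ

Output resistance R_th = R_s‖R_g = (4.97 × 9.75)/14.72 = 3.292 kΩ.
The fractional drop is R_th/(R_th + R_L); requiring this ≤ 0.100 gives R_L ≥ R_th(1/0.100 − 1) = 3.292 × 9.000 = 29.6 kΩ.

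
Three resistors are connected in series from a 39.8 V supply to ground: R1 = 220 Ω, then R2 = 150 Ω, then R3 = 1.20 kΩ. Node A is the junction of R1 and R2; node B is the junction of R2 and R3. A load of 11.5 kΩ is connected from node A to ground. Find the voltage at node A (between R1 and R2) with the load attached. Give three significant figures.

Below node A the series string R2+R3 = 1350 Ω sits in parallel with the 11500 Ω load: 1208 Ω.
V_A = 39.8 × 1208/(220 + 1208) = 33.7 V.

V ≈ 33.7 V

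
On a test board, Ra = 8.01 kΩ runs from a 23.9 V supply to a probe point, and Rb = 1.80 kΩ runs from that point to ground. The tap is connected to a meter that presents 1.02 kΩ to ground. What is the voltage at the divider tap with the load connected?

The load sits in parallel with Rb: Rb‖R_L = (1.80 × 1.02) / (1.80 + 1.02) = 0.6511 kΩ.
V_out = 23.9 × 0.6511 / (8.01 + 0.6511) = 23.9 × 0.6511/8.661 = 1.80 V.

V_out ≈ 1.80 V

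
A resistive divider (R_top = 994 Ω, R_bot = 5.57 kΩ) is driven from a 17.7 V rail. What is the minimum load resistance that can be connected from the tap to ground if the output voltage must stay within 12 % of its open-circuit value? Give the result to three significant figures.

R_L(min) ≈ 6.19 kΩ

Output resistance R_th = R_top‖R_bot = (994 × 5570)/6564 = 843.5 Ω.
The fractional drop is R_th/(R_th + R_L); requiring this ≤ 0.120 gives R_L ≥ R_th(1/0.120 − 1) = 843.5 × 7.333 = 6.19 kΩ.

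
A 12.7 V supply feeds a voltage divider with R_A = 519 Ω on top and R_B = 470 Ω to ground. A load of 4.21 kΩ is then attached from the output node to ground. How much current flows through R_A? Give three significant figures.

I ≈ 13.5 mA

R_B‖R_L = 422.8 Ω, so the source sees R_A + R_B‖R_L = 941.8 Ω.
I = 12.7 V / 941.8 Ω = 13.5 mA.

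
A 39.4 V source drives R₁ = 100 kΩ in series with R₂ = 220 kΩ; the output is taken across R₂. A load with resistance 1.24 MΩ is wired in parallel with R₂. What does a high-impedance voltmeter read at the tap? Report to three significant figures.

The load sits in parallel with R₂: R₂‖R_L = (220 × 1240) / (220 + 1240) = 186.8 kΩ.
V_out = 39.4 × 186.8 / (100 + 186.8) = 39.4 × 186.8/286.8 = 25.7 V.
(Unloaded it would have been 27.1 V.)

V_out ≈ 25.7 V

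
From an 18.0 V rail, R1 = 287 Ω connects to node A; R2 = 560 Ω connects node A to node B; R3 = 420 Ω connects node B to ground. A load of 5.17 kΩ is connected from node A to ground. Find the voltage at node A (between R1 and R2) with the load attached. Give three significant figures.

Below node A the series string R2+R3 = 980.0 Ω sits in parallel with the 5170 Ω load: 823.8 Ω.
V_A = 18.0 × 823.8/(287 + 823.8) = 13.3 V.

V ≈ 13.3 V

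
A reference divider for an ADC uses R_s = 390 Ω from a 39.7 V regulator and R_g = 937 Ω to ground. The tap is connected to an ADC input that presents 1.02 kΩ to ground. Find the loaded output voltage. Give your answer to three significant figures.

The load sits in parallel with R_g: R_g‖R_L = (937 × 1020) / (937 + 1020) = 488.4 Ω.
V_out = 39.7 × 488.4 / (390 + 488.4) = 39.7 × 488.4/878.4 = 22.1 V.

V_out ≈ 22.1 V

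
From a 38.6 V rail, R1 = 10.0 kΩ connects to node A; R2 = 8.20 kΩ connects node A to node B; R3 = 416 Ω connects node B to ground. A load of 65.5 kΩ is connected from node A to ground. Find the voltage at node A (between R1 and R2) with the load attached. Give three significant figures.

V ≈ 16.7 V

Below node A the series string R2+R3 = 8616 Ω sits in parallel with the 65500 Ω load: 7614 Ω.
V_A = 38.6 × 7614/(10000 + 7614) = 16.7 V.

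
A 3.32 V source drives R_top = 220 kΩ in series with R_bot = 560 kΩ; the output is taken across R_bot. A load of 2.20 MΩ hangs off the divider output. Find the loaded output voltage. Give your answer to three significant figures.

V_out ≈ 2.22 V

The load sits in parallel with R_bot: R_bot‖R_L = (560 × 2200) / (560 + 2200) = 446.4 kΩ.
V_out = 3.32 × 446.4 / (220 + 446.4) = 3.32 × 446.4/666.4 = 2.22 V.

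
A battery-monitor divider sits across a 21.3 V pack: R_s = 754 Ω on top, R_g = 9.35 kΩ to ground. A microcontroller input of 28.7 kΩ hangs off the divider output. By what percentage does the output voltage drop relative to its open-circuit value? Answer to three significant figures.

2.37 %

The divider's output (Thévenin) resistance is R_s‖R_g = 697.7 Ω.
Fractional drop under load = R_th/(R_th + R_L) = 697.7 / (697.7 + 28700) = 0.02373.
So the output falls by 2.37 %.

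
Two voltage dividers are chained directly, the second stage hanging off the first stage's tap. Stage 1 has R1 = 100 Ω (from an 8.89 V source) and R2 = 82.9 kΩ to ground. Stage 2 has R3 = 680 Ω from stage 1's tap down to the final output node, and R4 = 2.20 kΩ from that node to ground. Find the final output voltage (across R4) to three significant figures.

V_out ≈ 6.56 V

Stage 2 presents R3+R4 = 2880 Ω as a load on stage 1's tap.
Stage 1's lower leg becomes R2‖(R3+R4) = 2783 Ω, so V_mid = 8.89 × 2783/2883 = 8.582 V.
Stage 2 is itself unloaded: V_out = V_mid × R4/(R3+R4) = 8.582 × 2200/2880 = 6.56 V.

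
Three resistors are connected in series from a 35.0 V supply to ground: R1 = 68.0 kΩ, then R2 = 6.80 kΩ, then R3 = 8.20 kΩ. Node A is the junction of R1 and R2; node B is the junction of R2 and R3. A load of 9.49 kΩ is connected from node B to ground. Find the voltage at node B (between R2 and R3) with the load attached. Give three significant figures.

At node B, R3 is in parallel with the load: R3‖R_L = 4.399 kΩ.
Below node A the resistance is R2 + (R3‖R_L) = 11.20 kΩ, so V_A = 35.0 × 11.20/79.20 = 4.949 V.
Then V_B = V_A × (R3‖R_L)/(R2 + R3‖R_L) = 4.949 × 4.399/11.20 = 1.94 V.

V ≈ 1.94 V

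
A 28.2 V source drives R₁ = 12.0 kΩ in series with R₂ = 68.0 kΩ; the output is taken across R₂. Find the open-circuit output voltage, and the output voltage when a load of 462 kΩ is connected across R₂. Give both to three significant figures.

Open-circuit: V = 28.2 × 68.0/(12.0 + 68.0) = 24.0 V.
With the load, R₂ becomes R₂‖R_L = 59.28 kΩ, so V = 28.2 × 59.28/71.28 = 23.5 V.

Unloaded: 24.0 V; loaded: 23.5 V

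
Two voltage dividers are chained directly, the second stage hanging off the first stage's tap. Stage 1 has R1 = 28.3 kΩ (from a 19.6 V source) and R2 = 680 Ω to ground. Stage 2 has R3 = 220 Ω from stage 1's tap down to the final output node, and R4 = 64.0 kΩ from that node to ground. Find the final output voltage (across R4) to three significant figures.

V_out ≈ 0.454 V

Stage 2 presents R3+R4 = 64220 Ω as a load on stage 1's tap.
Stage 1's lower leg becomes R2‖(R3+R4) = 672.9 Ω, so V_mid = 19.6 × 672.9/28970 = 0.4552 V.
Stage 2 is itself unloaded: V_out = V_mid × R4/(R3+R4) = 0.4552 × 64000/64220 = 0.454 V.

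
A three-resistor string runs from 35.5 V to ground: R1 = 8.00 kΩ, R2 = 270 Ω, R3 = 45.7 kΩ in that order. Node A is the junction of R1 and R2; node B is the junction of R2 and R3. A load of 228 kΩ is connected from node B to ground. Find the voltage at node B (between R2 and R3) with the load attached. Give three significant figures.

V ≈ 29.2 V

At node B, R3 is in parallel with the load: R3‖R_L = 38070 Ω.
Below node A the resistance is R2 + (R3‖R_L) = 38340 Ω, so V_A = 35.5 × 38340/46340 = 29.37 V.
Then V_B = V_A × (R3‖R_L)/(R2 + R3‖R_L) = 29.37 × 38070/38340 = 29.2 V.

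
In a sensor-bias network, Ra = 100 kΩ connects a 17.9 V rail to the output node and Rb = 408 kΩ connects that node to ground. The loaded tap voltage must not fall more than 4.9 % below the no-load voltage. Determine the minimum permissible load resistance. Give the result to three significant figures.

R_L(min) ≈ 1.56 MΩ

Output resistance R_th = Ra‖Rb = (100 × 408)/508.0 = 80.31 kΩ.
The fractional drop is R_th/(R_th + R_L); requiring this ≤ 0.0490 gives R_L ≥ R_th(1/0.0490 − 1) = 80.31 × 19.41 = 1.56 MΩ.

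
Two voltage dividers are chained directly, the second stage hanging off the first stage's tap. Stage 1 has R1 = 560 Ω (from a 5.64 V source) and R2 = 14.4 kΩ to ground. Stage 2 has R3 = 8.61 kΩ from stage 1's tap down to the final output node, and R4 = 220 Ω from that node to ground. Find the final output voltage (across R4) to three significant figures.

Stage 2 presents R3+R4 = 8830 Ω as a load on stage 1's tap.
Stage 1's lower leg becomes R2‖(R3+R4) = 5474 Ω, so V_mid = 5.64 × 5474/6034 = 5.117 V.
Stage 2 is itself unloaded: V_out = V_mid × R4/(R3+R4) = 5.117 × 220/8830 = 0.127 V.

V_out ≈ 0.127 V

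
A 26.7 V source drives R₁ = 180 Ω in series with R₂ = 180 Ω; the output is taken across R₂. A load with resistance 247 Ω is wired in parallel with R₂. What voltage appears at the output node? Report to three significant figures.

The load sits in parallel with R₂: R₂‖R_L = (180 × 247) / (180 + 247) = 104.1 Ω.
V_out = 26.7 × 104.1 / (180 + 104.1) = 26.7 × 104.1/284.1 = 9.78 V.

V_out ≈ 9.78 V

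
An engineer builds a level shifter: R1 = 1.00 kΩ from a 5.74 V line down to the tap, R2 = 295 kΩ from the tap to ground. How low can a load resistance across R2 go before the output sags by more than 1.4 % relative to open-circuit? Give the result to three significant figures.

Output resistance R_th = R1‖R2 = (1000 × 295000)/296000 = 996.6 Ω.
The fractional drop is R_th/(R_th + R_L); requiring this ≤ 0.0140 gives R_L ≥ R_th(1/0.0140 − 1) = 996.6 × 70.43 = 70.2 kΩ.

R_L(min) ≈ 70.2 kΩ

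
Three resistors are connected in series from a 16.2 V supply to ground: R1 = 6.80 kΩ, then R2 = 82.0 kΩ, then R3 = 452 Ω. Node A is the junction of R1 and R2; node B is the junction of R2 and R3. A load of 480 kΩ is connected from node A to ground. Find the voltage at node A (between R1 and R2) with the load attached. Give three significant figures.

Below node A the series string R2+R3 = 82450 Ω sits in parallel with the 480000 Ω load: 70370 Ω.
V_A = 16.2 × 70370/(6800 + 70370) = 14.8 V.

V ≈ 14.8 V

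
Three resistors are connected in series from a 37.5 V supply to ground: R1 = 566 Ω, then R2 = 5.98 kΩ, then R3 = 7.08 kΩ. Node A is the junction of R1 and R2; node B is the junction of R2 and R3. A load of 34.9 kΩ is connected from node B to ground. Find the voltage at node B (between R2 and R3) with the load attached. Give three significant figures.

V ≈ 17.8 V

At node B, R3 is in parallel with the load: R3‖R_L = 5886 Ω.
Below node A the resistance is R2 + (R3‖R_L) = 11870 Ω, so V_A = 37.5 × 11870/12430 = 35.79 V.
Then V_B = V_A × (R3‖R_L)/(R2 + R3‖R_L) = 35.79 × 5886/11870 = 17.8 V.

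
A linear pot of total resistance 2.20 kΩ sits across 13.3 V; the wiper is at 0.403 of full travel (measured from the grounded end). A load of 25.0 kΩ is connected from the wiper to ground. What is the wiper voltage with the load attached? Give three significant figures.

V ≈ 5.25 V

The wiper splits the pot into (1−α)R = 1313 Ω above and αR = 886.6 Ω below.
Lower section ‖ load = 856.2 Ω.
V_wiper = 13.3 × 856.2/(1313 + 856.2) = 5.25 V.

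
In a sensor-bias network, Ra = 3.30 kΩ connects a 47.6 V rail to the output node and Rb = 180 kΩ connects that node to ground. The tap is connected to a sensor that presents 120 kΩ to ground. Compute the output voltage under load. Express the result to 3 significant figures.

The load sits in parallel with Rb: Rb‖R_L = (180 × 120) / (180 + 120) = 72.00 kΩ.
V_out = 47.6 × 72.00 / (3.30 + 72.00) = 47.6 × 72.00/75.30 = 45.5 V.

V_out ≈ 45.5 V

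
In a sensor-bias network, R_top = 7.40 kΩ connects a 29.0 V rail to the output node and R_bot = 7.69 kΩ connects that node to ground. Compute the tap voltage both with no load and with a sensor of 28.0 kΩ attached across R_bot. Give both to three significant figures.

Open-circuit: V = 29.0 × 7.69/(7.40 + 7.69) = 14.8 V.
With the load, R_bot becomes R_bot‖R_L = 6.033 kΩ, so V = 29.0 × 6.033/13.43 = 13.0 V.

Unloaded: 14.8 V; loaded: 13.0 V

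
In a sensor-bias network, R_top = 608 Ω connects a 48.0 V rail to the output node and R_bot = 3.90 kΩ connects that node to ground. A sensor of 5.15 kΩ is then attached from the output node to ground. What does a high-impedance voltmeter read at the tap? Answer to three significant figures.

V_out ≈ 37.7 V

The load sits in parallel with R_bot: R_bot‖R_L = (3900 × 5150) / (3900 + 5150) = 2219 Ω.
V_out = 48.0 × 2219 / (608 + 2219) = 48.0 × 2219/2827 = 37.7 V.
(Unloaded it would have been 41.5 V.)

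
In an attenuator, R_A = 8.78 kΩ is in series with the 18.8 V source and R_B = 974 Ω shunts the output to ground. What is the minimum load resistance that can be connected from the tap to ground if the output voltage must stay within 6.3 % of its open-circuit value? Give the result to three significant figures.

Output resistance R_th = R_A‖R_B = (8780 × 974)/9754 = 876.7 Ω.
The fractional drop is R_th/(R_th + R_L); requiring this ≤ 0.0630 gives R_L ≥ R_th(1/0.0630 − 1) = 876.7 × 14.87 = 13.0 kΩ.

R_L(min) ≈ 13.0 kΩ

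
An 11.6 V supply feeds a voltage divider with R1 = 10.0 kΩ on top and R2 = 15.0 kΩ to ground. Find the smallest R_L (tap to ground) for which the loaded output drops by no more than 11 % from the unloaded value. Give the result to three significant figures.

R_L(min) ≈ 48.5 kΩ

Output resistance R_th = R1‖R2 = (10.0 × 15.0)/25.00 = 6.000 kΩ.
The fractional drop is R_th/(R_th + R_L); requiring this ≤ 0.110 gives R_L ≥ R_th(1/0.110 − 1) = 6.000 × 8.091 = 48.5 kΩ.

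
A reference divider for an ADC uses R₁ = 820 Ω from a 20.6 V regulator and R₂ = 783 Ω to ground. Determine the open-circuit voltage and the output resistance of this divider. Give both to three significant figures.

V_th = 10.1 V, R_th = 401 Ω

V_th is the open-circuit tap voltage: 20.6 × 783/(820 + 783) = 10.1 V.
With the supply zeroed, R₁ and R₂ appear in parallel from the tap: R_th = R₁‖R₂ = (820 × 783)/1603 = 401 Ω.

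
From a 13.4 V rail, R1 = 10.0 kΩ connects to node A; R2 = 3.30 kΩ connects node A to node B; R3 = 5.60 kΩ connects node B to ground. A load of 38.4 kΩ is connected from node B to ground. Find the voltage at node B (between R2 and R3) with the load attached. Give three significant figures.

At node B, R3 is in parallel with the load: R3‖R_L = 4.887 kΩ.
Below node A the resistance is R2 + (R3‖R_L) = 8.187 kΩ, so V_A = 13.4 × 8.187/18.19 = 6.032 V.
Then V_B = V_A × (R3‖R_L)/(R2 + R3‖R_L) = 6.032 × 4.887/8.187 = 3.60 V.

V ≈ 3.60 V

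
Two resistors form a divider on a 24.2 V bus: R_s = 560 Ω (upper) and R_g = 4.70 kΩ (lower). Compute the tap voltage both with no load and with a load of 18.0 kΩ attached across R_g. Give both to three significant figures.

Open-circuit: V = 24.2 × 4700/(560 + 4700) = 21.6 V.
With the load, R_g becomes R_g‖R_L = 3727 Ω, so V = 24.2 × 3727/4287 = 21.0 V.

Unloaded: 21.6 V; loaded: 21.0 V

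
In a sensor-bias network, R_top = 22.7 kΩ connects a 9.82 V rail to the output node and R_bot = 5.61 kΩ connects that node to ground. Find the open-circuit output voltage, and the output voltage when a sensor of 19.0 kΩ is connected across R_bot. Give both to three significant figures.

Open-circuit: V = 9.82 × 5.61/(22.7 + 5.61) = 1.95 V.
With the load, R_bot becomes R_bot‖R_L = 4.331 kΩ, so V = 9.82 × 4.331/27.03 = 1.57 V.

Unloaded: 1.95 V; loaded: 1.57 V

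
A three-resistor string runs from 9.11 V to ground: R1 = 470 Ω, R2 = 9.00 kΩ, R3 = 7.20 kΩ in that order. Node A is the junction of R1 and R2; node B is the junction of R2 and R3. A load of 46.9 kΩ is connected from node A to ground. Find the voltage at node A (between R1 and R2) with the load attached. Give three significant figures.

Below node A the series string R2+R3 = 16200 Ω sits in parallel with the 46900 Ω load: 12040 Ω.
V_A = 9.11 × 12040/(470 + 12040) = 8.77 V.

V ≈ 8.77 V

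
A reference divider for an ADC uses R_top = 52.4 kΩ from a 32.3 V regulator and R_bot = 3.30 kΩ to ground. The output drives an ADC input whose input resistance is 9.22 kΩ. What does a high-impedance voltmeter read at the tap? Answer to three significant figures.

V_out ≈ 1.43 V

The load sits in parallel with R_bot: R_bot‖R_L = (3.30 × 9.22) / (3.30 + 9.22) = 2.430 kΩ.
V_out = 32.3 × 2.430 / (52.4 + 2.430) = 32.3 × 2.430/54.83 = 1.43 V.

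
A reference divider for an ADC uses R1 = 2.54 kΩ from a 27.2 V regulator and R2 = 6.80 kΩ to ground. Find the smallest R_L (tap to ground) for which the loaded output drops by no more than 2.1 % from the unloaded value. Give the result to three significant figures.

R_L(min) ≈ 86.2 kΩ

Output resistance R_th = R1‖R2 = (2.54 × 6.80)/9.340 = 1.849 kΩ.
The fractional drop is R_th/(R_th + R_L); requiring this ≤ 0.0210 gives R_L ≥ R_th(1/0.0210 − 1) = 1.849 × 46.62 = 86.2 kΩ.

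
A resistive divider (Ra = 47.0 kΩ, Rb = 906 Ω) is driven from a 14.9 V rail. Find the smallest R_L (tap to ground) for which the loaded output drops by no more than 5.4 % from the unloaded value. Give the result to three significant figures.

R_L(min) ≈ 15.6 kΩ

Output resistance R_th = Ra‖Rb = (47000 × 906)/47910 = 888.9 Ω.
The fractional drop is R_th/(R_th + R_L); requiring this ≤ 0.0540 gives R_L ≥ R_th(1/0.0540 − 1) = 888.9 × 17.52 = 15.6 kΩ.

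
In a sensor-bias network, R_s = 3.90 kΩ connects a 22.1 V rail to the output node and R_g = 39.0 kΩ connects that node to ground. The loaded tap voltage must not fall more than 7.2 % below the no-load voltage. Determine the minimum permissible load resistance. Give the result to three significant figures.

R_L(min) ≈ 45.7 kΩ

Output resistance R_th = R_s‖R_g = (3.90 × 39.0)/42.90 = 3.545 kΩ.
The fractional drop is R_th/(R_th + R_L); requiring this ≤ 0.0720 gives R_L ≥ R_th(1/0.0720 − 1) = 3.545 × 12.89 = 45.7 kΩ.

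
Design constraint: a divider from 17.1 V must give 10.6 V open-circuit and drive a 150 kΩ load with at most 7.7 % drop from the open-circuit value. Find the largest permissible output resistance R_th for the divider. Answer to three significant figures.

Loading drop = R_th/(R_th + R_L) ≤ 0.0770, so R_th ≤ R_L · ε/(1−ε) = 150 kΩ × 0.0770/0.9230 = 12.5 kΩ.
(Any R1, R2 with R2/(R1+R2) = 0.620 and R1‖R2 ≤ 12.5 kΩ will meet the spec.)

R_th ≤ 12.5 kΩ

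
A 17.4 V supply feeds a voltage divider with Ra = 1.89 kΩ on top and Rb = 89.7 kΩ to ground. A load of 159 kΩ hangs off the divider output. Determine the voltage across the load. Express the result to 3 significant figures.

V_out ≈ 16.8 V

The load sits in parallel with Rb: Rb‖R_L = (89.7 × 159) / (89.7 + 159) = 57.35 kΩ.
V_out = 17.4 × 57.35 / (1.89 + 57.35) = 17.4 × 57.35/59.24 = 16.8 V.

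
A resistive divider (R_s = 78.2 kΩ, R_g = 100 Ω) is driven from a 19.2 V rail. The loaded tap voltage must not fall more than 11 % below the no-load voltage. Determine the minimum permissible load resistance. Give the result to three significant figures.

Output resistance R_th = R_s‖R_g = (78200 × 100)/78300 = 99.87 Ω.
The fractional drop is R_th/(R_th + R_L); requiring this ≤ 0.110 gives R_L ≥ R_th(1/0.110 − 1) = 99.87 × 8.091 = 808 Ω.

R_L(min) ≈ 808 Ω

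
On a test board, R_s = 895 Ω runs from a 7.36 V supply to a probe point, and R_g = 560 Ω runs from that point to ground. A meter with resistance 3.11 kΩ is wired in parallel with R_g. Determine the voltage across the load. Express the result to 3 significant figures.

The load sits in parallel with R_g: R_g‖R_L = (560 × 3110) / (560 + 3110) = 474.6 Ω.
V_out = 7.36 × 474.6 / (895 + 474.6) = 7.36 × 474.6/1370 = 2.55 V.

V_out ≈ 2.55 V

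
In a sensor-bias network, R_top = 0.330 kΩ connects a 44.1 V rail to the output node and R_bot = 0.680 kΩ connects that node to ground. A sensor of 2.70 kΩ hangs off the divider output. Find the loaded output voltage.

V_out ≈ 27.4 V

The load sits in parallel with R_bot: R_bot‖R_L = (680 × 2700) / (680 + 2700) = 543.2 Ω.
V_out = 44.1 × 543.2 / (330 + 543.2) = 44.1 × 543.2/873.2 = 27.4 V.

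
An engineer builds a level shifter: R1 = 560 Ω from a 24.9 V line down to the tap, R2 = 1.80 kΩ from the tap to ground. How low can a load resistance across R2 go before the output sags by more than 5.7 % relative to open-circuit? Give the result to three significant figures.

R_L(min) ≈ 7.07 kΩ

Output resistance R_th = R1‖R2 = (560 × 1800)/2360 = 427.1 Ω.
The fractional drop is R_th/(R_th + R_L); requiring this ≤ 0.0570 gives R_L ≥ R_th(1/0.0570 − 1) = 427.1 × 16.54 = 7.07 kΩ.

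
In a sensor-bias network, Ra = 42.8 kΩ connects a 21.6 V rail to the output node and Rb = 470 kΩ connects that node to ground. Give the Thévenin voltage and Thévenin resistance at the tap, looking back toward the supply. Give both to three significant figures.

V_th = 19.8 V, R_th = 39.2 kΩ

V_th is the open-circuit tap voltage: 21.6 × 470/(42.8 + 470) = 19.8 V.
With the supply zeroed, Ra and Rb appear in parallel from the tap: R_th = Ra‖Rb = (42.8 × 470)/512.8 = 39.2 kΩ.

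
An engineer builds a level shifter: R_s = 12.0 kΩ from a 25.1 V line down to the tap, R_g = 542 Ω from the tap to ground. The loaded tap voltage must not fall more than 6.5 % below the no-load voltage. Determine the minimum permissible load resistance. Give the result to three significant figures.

Output resistance R_th = R_s‖R_g = (12000 × 542)/12540 = 518.6 Ω.
The fractional drop is R_th/(R_th + R_L); requiring this ≤ 0.0650 gives R_L ≥ R_th(1/0.0650 − 1) = 518.6 × 14.38 = 7.46 kΩ.

R_L(min) ≈ 7.46 kΩ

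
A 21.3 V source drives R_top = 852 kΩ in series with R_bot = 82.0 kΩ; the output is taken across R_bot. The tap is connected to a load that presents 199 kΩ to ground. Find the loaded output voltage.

V_out ≈ 1.36 V

The load sits in parallel with R_bot: R_bot‖R_L = (82.0 × 199) / (82.0 + 199) = 58.07 kΩ.
V_out = 21.3 × 58.07 / (852 + 58.07) = 21.3 × 58.07/910.1 = 1.36 V.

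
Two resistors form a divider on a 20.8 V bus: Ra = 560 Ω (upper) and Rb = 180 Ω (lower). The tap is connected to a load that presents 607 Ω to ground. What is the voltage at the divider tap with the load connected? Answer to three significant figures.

V_out ≈ 4.13 V

The load sits in parallel with Rb: Rb‖R_L = (180 × 607) / (180 + 607) = 138.8 Ω.
V_out = 20.8 × 138.8 / (560 + 138.8) = 20.8 × 138.8/698.8 = 4.13 V.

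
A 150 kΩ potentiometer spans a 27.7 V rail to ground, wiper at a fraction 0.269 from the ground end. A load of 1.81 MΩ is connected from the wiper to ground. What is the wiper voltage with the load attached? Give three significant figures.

V ≈ 7.33 V

The wiper splits the pot into (1−α)R = 109.7 kΩ above and αR = 40.35 kΩ below.
Lower section ‖ load = 39.47 kΩ.
V_wiper = 27.7 × 39.47/(109.7 + 39.47) = 7.33 V.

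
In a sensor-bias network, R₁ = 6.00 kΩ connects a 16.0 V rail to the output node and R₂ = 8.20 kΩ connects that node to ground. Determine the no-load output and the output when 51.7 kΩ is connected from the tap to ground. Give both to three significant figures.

Unloaded: 9.24 V; loaded: 8.66 V

Open-circuit: V = 16.0 × 8.20/(6.00 + 8.20) = 9.24 V.
With the load, R₂ becomes R₂‖R_L = 7.077 kΩ, so V = 16.0 × 7.077/13.08 = 8.66 V.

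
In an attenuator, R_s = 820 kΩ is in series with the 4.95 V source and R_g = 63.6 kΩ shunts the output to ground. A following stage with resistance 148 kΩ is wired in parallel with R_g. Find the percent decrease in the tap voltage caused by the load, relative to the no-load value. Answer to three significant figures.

The divider's output (Thévenin) resistance is R_s‖R_g = 59.02 kΩ.
Fractional drop under load = R_th/(R_th + R_L) = 59.02 / (59.02 + 148) = 0.2851.
So the output falls by 28.5 %.

28.5 %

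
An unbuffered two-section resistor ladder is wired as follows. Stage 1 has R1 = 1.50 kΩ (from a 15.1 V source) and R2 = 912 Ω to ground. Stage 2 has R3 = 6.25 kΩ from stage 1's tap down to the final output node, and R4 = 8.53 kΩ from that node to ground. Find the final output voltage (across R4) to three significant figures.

Stage 2 presents R3+R4 = 14780 Ω as a load on stage 1's tap.
Stage 1's lower leg becomes R2‖(R3+R4) = 859.0 Ω, so V_mid = 15.1 × 859.0/2359 = 5.498 V.
Stage 2 is itself unloaded: V_out = V_mid × R4/(R3+R4) = 5.498 × 8530/14780 = 3.17 V.

V_out ≈ 3.17 V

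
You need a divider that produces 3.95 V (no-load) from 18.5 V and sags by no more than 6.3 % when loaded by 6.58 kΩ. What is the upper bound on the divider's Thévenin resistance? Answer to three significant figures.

R_th ≤ 442 Ω

Loading drop = R_th/(R_th + R_L) ≤ 0.0630, so R_th ≤ R_L · ε/(1−ε) = 6.58 kΩ × 0.0630/0.9370 = 442 Ω.
(Any R1, R2 with R2/(R1+R2) = 0.214 and R1‖R2 ≤ 442 Ω will meet the spec.)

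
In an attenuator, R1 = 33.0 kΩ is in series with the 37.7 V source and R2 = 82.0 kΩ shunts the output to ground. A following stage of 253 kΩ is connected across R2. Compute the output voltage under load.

V_out ≈ 24.6 V

The load sits in parallel with R2: R2‖R_L = (82.0 × 253) / (82.0 + 253) = 61.93 kΩ.
V_out = 37.7 × 61.93 / (33.0 + 61.93) = 37.7 × 61.93/94.93 = 24.6 V.
(Unloaded it would have been 26.9 V.)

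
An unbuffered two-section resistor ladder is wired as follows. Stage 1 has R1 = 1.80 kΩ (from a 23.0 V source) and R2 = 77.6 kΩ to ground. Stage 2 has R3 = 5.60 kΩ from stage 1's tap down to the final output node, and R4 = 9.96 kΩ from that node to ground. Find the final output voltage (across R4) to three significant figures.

V_out ≈ 12.9 V

Stage 2 presents R3+R4 = 15.56 kΩ as a load on stage 1's tap.
Stage 1's lower leg becomes R2‖(R3+R4) = 12.96 kΩ, so V_mid = 23.0 × 12.96/14.76 = 20.20 V.
Stage 2 is itself unloaded: V_out = V_mid × R4/(R3+R4) = 20.20 × 9.96/15.56 = 12.9 V.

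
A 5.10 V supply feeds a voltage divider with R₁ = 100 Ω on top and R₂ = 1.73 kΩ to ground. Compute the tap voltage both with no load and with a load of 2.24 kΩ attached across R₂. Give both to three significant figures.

Unloaded: 4.82 V; loaded: 4.63 V

Open-circuit: V = 5.10 × 1730/(100 + 1730) = 4.82 V.
With the load, R₂ becomes R₂‖R_L = 976.1 Ω, so V = 5.10 × 976.1/1076 = 4.63 V.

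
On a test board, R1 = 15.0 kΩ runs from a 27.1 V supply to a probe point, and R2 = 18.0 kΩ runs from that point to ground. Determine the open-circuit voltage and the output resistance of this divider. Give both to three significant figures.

V_th = 14.8 V, R_th = 8.18 kΩ

V_th is the open-circuit tap voltage: 27.1 × 18.0/(15.0 + 18.0) = 14.8 V.
With the supply zeroed, R1 and R2 appear in parallel from the tap: R_th = R1‖R2 = (15.0 × 18.0)/33.00 = 8.18 kΩ.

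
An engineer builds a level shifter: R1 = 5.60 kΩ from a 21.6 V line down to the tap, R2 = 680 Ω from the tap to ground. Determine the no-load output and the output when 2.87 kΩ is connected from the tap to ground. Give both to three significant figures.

Unloaded: 2.34 V; loaded: 1.93 V

Open-circuit: V = 21.6 × 680/(5600 + 680) = 2.34 V.
With the load, R2 becomes R2‖R_L = 549.7 Ω, so V = 21.6 × 549.7/6150 = 1.93 V.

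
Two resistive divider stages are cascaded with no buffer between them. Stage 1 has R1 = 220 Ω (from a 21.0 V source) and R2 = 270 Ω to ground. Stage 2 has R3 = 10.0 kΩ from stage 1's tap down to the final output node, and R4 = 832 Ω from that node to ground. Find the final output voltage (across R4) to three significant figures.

V_out ≈ 0.879 V

Stage 2 presents R3+R4 = 10830 Ω as a load on stage 1's tap.
Stage 1's lower leg becomes R2‖(R3+R4) = 263.4 Ω, so V_mid = 21.0 × 263.4/483.4 = 11.44 V.
Stage 2 is itself unloaded: V_out = V_mid × R4/(R3+R4) = 11.44 × 832/10830 = 0.879 V.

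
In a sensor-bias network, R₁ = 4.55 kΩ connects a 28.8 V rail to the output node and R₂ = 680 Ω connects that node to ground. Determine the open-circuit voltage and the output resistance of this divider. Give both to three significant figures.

V_th = 3.74 V, R_th = 592 Ω

V_th is the open-circuit tap voltage: 28.8 × 680/(4550 + 680) = 3.74 V.
With the supply zeroed, R₁ and R₂ appear in parallel from the tap: R_th = R₁‖R₂ = (4550 × 680)/5230 = 592 Ω.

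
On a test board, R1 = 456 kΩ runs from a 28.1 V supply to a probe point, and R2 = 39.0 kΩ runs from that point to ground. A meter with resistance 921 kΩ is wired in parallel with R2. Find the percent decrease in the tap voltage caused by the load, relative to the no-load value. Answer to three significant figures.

3.75 %

The divider's output (Thévenin) resistance is R1‖R2 = 35.93 kΩ.
Fractional drop under load = R_th/(R_th + R_L) = 35.93 / (35.93 + 921) = 0.03754.
So the output falls by 3.75 %.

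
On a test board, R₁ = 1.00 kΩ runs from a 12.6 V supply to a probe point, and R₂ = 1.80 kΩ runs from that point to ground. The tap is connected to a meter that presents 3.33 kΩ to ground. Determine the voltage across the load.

The load sits in parallel with R₂: R₂‖R_L = (1.80 × 3.33) / (1.80 + 3.33) = 1.168 kΩ.
V_out = 12.6 × 1.168 / (1.00 + 1.168) = 12.6 × 1.168/2.168 = 6.79 V.
(Unloaded it would have been 8.10 V.)

V_out ≈ 6.79 V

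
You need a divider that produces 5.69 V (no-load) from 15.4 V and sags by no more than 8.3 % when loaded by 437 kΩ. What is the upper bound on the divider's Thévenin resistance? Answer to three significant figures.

R_th ≤ 39.6 kΩ

Loading drop = R_th/(R_th + R_L) ≤ 0.0830, so R_th ≤ R_L · ε/(1−ε) = 437 kΩ × 0.0830/0.9170 = 39.6 kΩ.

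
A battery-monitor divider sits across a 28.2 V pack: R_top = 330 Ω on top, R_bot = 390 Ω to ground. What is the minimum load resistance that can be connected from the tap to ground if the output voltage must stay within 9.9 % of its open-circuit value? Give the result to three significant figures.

Output resistance R_th = R_top‖R_bot = (330 × 390)/720.0 = 178.8 Ω.
The fractional drop is R_th/(R_th + R_L); requiring this ≤ 0.0990 gives R_L ≥ R_th(1/0.0990 − 1) = 178.8 × 9.101 = 1.63 kΩ.

R_L(min) ≈ 1.63 kΩ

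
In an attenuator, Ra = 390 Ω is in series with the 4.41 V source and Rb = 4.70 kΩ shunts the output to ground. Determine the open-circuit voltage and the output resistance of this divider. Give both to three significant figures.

V_th = 4.07 V, R_th = 360 Ω

V_th is the open-circuit tap voltage: 4.41 × 4700/(390 + 4700) = 4.07 V.
With the supply zeroed, Ra and Rb appear in parallel from the tap: R_th = Ra‖Rb = (390 × 4700)/5090 = 360 Ω.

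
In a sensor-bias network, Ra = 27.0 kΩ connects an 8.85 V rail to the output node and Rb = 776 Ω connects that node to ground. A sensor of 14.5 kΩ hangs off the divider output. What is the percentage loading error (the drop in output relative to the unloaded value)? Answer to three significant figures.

The divider's output (Thévenin) resistance is Ra‖Rb = 754.3 Ω.
Fractional drop under load = R_th/(R_th + R_L) = 754.3 / (754.3 + 14500) = 0.04945.
So the output falls by 4.94 %.

4.94 %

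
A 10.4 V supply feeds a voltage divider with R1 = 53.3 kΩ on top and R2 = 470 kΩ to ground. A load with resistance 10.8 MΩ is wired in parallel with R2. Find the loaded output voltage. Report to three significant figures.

V_out ≈ 9.30 V

The load sits in parallel with R2: R2‖R_L = (470 × 10800) / (470 + 10800) = 450.4 kΩ.
V_out = 10.4 × 450.4 / (53.3 + 450.4) = 10.4 × 450.4/503.7 = 9.30 V.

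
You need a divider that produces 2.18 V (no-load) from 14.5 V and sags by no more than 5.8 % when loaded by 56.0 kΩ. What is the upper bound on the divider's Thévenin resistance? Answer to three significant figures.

Loading drop = R_th/(R_th + R_L) ≤ 0.0580, so R_th ≤ R_L · ε/(1−ε) = 56.0 kΩ × 0.0580/0.9420 = 3.45 kΩ.
(Any R1, R2 with R2/(R1+R2) = 0.150 and R1‖R2 ≤ 3.45 kΩ will meet the spec.)

R_th ≤ 3.45 kΩ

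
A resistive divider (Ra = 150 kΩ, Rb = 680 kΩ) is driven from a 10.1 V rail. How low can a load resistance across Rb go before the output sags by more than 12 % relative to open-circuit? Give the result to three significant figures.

R_L(min) ≈ 901 kΩ

Output resistance R_th = Ra‖Rb = (150 × 680)/830.0 = 122.9 kΩ.
The fractional drop is R_th/(R_th + R_L); requiring this ≤ 0.120 gives R_L ≥ R_th(1/0.120 − 1) = 122.9 × 7.333 = 901 kΩ.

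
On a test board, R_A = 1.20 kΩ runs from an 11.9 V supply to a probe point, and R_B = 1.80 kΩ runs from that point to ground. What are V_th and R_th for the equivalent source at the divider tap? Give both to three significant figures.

V_th = 7.14 V, R_th = 720 Ω

V_th is the open-circuit tap voltage: 11.9 × 1.80/(1.20 + 1.80) = 7.14 V.
With the supply zeroed, R_A and R_B appear in parallel from the tap: R_th = R_A‖R_B = (1.20 × 1.80)/3.000 = 720 Ω.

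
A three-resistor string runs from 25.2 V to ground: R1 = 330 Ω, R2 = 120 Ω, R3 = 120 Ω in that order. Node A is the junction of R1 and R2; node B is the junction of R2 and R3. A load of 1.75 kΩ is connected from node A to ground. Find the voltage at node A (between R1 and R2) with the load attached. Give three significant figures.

Below node A the series string R2+R3 = 240.0 Ω sits in parallel with the 1750 Ω load: 211.1 Ω.
V_A = 25.2 × 211.1/(330 + 211.1) = 9.83 V.

V ≈ 9.83 V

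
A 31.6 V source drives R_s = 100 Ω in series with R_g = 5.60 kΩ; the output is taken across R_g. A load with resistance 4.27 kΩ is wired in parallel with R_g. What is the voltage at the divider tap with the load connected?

The load sits in parallel with R_g: R_g‖R_L = (5600 × 4270) / (5600 + 4270) = 2423 Ω.
V_out = 31.6 × 2423 / (100 + 2423) = 31.6 × 2423/2523 = 30.3 V.

V_out ≈ 30.3 V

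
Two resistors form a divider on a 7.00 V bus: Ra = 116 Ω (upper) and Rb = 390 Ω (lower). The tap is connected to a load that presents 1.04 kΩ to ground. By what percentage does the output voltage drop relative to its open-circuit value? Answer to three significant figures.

The divider's output (Thévenin) resistance is Ra‖Rb = 89.41 Ω.
Fractional drop under load = R_th/(R_th + R_L) = 89.41 / (89.41 + 1040) = 0.07916.
So the output falls by 7.92 %.

7.92 %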